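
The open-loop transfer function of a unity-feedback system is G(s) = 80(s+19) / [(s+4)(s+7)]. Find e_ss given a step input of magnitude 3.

G(s) has no factors of s in the denominator, so the system is type 0.
K_p = lim_{s→0} G(s) = 80·19 / (4·7) = 380/7.
e_ss = 3/(1 + K_p) = 3/(387/7) = 7/129.

7/129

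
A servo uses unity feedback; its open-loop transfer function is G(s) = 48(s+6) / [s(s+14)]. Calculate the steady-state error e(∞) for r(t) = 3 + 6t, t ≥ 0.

One free integrator in G(s): this is a type 1 system. Taking each input component in turn:
  • 3: tracked with zero error.
  • 6t: e_ss = 6/K_v with K_v=144/7 → 7/24.
Total e_ss = 7/24.

7/24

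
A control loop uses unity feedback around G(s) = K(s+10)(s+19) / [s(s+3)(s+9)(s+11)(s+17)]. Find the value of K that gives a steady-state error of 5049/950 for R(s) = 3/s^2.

15

G(s) has one factor of s in the denominator, so the system is type 1.
K_v = lim_{s→0} s·G(s) = K·10·19 / (3·9·11·17) = (190/5049)·K.
e_ss = 3/K_v = 5049/950 ⇒ K_v = 950/1683 ⇒ K = (950/1683)/(190/5049) = 15.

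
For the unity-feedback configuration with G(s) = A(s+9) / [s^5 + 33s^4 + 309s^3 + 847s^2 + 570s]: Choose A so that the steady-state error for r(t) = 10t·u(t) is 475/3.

Factoring s from the denominator leaves a polynomial with constant term 570, so the system is type 1.
K_v = lim_{s→0} s·G(s) = A·9 / 570 = (3/190)·A.
e_ss = 10/K_v = 475/3 ⇒ K_v = 6/95 ⇒ A = (6/95)/(3/190) = 4.

4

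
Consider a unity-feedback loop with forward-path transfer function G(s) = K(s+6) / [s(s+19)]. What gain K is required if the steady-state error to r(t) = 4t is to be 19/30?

20

G(s) has one factor of s in the denominator, so the system is type 1.
K_v = lim_{s→0} s·G(s) = K·6 / (19) = (6/19)·K.
e_ss = 4/K_v = 19/30 ⇒ K_v = 120/19 ⇒ K = (120/19)/(6/19) = 20.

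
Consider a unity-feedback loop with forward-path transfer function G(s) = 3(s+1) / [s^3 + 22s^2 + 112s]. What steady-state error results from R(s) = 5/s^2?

The denominator has no term below 112s — 1 pole at s=0, type 1.
K_v = lim_{s→0} s·G(s) = 3·1 / 112 = 3/112.
e_ss = 5/K_v = 5/(3/112) = 560/3.

560/3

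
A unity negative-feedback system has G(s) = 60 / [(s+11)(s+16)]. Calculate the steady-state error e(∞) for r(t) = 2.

88/59

G(s) has no factors of s in the denominator, so the system is type 0.
K_p = lim_{s→0} G(s) = 60 / (11·16) = 15/44.
e_ss = 2/(1 + K_p) = 2/(59/44) = 88/59.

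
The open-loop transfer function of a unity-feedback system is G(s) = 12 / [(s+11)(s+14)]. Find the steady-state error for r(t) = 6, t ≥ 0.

462/83

G(s) has no factors of s in the denominator, so the system is type 0.
K_p = lim_{s→0} G(s) = 12 / (11·14) = 6/77.
e_ss = 6/(1 + K_p) = 6/(83/77) = 462/83.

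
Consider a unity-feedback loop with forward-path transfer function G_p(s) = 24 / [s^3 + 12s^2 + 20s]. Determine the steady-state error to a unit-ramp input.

5/6

Lowest-order denominator term is 20s, so the open loop has 1 pole at the origin → type 1 system.
K_v = lim_{s→0} s·G_p(s) = 24 / 20 = 1.2.
e_ss = 1/K_v = 1/1.2 = 5/6.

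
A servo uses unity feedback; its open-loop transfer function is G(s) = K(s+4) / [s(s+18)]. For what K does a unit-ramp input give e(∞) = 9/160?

The open loop has one pole at the origin → type 1 system.
K_v = lim_{s→0} s·G(s) = K·4 / (18) = (2/9)·K.
e_ss = 1/K_v = 9/160 ⇒ K_v = 160/9 ⇒ K = (160/9)/(2/9) = 80.

80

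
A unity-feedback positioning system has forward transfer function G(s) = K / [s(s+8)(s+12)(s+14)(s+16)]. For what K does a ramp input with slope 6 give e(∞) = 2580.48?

G(s) has one factor of s in the denominator, so the system is type 1.
K_v = lim_{s→0} s·G(s) = K / (8·12·14·16) = (1/21504)·K.
e_ss = 6/K_v = 2580.48 ⇒ K_v = 25/10752 ⇒ K = (25/10752)/(1/21504) = 50.

50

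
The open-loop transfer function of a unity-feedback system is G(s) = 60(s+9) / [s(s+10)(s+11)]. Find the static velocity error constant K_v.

54/11

G(s) has one factor of s in the denominator, so the system is type 1.
K_v = lim_{s→0} s·G(s) = 60·9 / (10·11) = 54/11.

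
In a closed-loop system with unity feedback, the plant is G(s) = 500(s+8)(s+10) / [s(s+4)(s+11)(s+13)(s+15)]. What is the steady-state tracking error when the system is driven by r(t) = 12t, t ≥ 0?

2.574

The open loop has one pole at the origin → type 1 system.
K_v = lim_{s→0} s·G(s) = 500·8·10 / (4·11·13·15) = 2000/429.
e_ss = 12/K_v = 12/(2000/429) = 2.574.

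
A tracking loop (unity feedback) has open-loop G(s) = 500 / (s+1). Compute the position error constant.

The open loop has no poles at the origin → type 0 system.
K_p = lim_{s→0} G(s) = 500 / (1) = 500.

500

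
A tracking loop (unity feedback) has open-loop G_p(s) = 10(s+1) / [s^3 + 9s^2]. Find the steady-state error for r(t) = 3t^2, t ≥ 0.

Lowest-order denominator term is 9s^2, so the open loop has 2 poles at the origin → type 2 system.
K_a = lim_{s→0} s^2·G_p(s) = 10·1 / 9 = 10/9.
r(t) = 3t^2 gives R(s) = 6/s^3.
e_ss = 6/K_a = 6/(10/9) = 5.4.

5.4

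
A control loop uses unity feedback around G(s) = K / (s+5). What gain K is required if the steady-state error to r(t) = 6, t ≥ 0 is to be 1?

G(s) has no factors of s in the denominator, so the system is type 0.
K_p = lim_{s→0} G(s) = K / (5) = 0.2·K.
e_ss = 6/(1 + K_p) = 1 ⇒ 1 + 0.2·K = 6 ⇒ K = 25.

25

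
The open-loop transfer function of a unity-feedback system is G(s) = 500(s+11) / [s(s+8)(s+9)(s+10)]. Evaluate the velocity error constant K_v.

The open loop has one pole at the origin → type 1 system.
K_v = lim_{s→0} s·G(s) = 500·11 / (8·9·10) = 275/36.

275/36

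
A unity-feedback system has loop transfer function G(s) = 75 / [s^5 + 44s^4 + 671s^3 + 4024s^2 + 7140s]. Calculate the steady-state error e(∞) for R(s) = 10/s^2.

Lowest-order denominator term is 7140s, so the open loop has 1 pole at the origin → type 1 system.
K_v = lim_{s→0} s·G(s) = 75 / 7140 = 5/476.
e_ss = 10/K_v = 10/(5/476) = 952.

952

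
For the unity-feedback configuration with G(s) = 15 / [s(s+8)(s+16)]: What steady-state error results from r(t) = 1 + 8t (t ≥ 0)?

One free integrator in G(s): this is a type 1 system. By superposition:
  • 1: tracked with zero error.
  • 8t: e_ss = 8/K_v with K_v=15/128 → 1024/15.
Total e_ss = 1024/15.

1024/15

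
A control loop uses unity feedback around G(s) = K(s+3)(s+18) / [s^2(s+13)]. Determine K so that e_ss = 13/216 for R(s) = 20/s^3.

80

G(s) has two factors of s in the denominator, so the system is type 2.
K_a = lim_{s→0} s^2·G(s) = K·3·18 / (13) = (54/13)·K.
e_ss = 20/K_a = 13/216 ⇒ K_a = 4320/13 ⇒ K = (4320/13)/(54/13) = 80.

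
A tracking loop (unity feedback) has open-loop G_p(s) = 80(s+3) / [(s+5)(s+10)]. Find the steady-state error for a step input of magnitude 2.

No free integrators in G_p(s): this is a type 0 system.
K_p = lim_{s→0} G_p(s) = 80·3 / (5·10) = 4.8.
e_ss = 2/(1 + K_p) = 2/5.8 = 10/29.

10/29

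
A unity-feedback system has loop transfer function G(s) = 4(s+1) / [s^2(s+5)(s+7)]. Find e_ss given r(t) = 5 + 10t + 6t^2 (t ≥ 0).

System type = 2 (two poles at s=0). By superposition:
  • 5: tracked with zero error.
  • 10t: tracked with zero error.
  • 6t^2: e_ss = 12/K_a with K_a=4/35 → 105.
Total e_ss = 105.

105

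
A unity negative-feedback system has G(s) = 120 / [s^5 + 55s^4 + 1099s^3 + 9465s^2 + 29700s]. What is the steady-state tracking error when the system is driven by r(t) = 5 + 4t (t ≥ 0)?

The denominator has no term below 29700s — 1 pole at s=0, type 1. Treating each term separately:
  • 5: tracked with zero error.
  • 4t: e_ss = 4/K_v with K_v=2/495 → 990.
Total e_ss = 990.

990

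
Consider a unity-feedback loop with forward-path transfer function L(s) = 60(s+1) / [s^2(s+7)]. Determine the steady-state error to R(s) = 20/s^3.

The open loop has two poles at the origin → type 2 system.
K_a = lim_{s→0} s^2·L(s) = 60·1 / (7) = 60/7.
r(t) = 10t^2 gives R(s) = 20/s^3.
e_ss = 20/K_a = 20/(60/7) = 7/3.

7/3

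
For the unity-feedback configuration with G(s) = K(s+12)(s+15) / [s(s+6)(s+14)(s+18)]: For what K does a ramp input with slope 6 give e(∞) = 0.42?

G(s) has one factor of s in the denominator, so the system is type 1.
K_v = lim_{s→0} s·G(s) = K·12·15 / (6·14·18) = (5/42)·K.
e_ss = 6/K_v = 0.42 ⇒ K_v = 100/7 ⇒ K = (100/7)/(5/42) = 120.

120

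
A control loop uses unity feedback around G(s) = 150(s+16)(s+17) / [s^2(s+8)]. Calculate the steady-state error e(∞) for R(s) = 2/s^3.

1/2550

Two free integrators in G(s): this is a type 2 system.
K_a = lim_{s→0} s^2·G(s) = 150·16·17 / (8) = 5100.
r(t) = t^2 gives R(s) = 2/s^3.
e_ss = 2/K_a = 2/5100 = 1/2550.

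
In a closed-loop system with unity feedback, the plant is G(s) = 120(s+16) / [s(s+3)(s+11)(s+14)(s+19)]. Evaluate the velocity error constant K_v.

320/1463

The open loop has one pole at the origin → type 1 system.
K_v = lim_{s→0} s·G(s) = 120·16 / (3·11·14·19) = 320/1463.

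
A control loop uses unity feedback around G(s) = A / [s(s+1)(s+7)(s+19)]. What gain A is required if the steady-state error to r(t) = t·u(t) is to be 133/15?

15

G(s) has one factor of s in the denominator, so the system is type 1.
K_v = lim_{s→0} s·G(s) = A / (1·7·19) = (1/133)·A.
e_ss = 1/K_v = 133/15 ⇒ K_v = 15/133 ⇒ A = (15/133)/(1/133) = 15.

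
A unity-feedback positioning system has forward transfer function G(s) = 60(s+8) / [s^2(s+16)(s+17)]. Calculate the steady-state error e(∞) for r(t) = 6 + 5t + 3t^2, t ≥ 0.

The open loop has two poles at the origin → type 2 system. By superposition:
  • 6: tracked with zero error.
  • 5t: tracked with zero error.
  • 3t^2: e_ss = 6/K_a with K_a=30/17 → 3.4.
Total e_ss = 3.4.

3.4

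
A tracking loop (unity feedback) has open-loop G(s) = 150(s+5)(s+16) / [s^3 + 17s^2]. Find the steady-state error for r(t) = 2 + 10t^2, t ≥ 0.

Lowest-order denominator term is 17s^2, so the open loop has 2 poles at the origin → type 2 system. By superposition:
  • 2: tracked with zero error.
  • 10t^2: e_ss = 20/K_a with K_a=12000/17 → 17/600.
Total e_ss = 17/600.

17/600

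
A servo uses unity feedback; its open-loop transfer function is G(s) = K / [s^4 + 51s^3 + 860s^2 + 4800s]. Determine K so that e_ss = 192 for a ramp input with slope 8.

Lowest-order denominator term is 4800s, so the open loop has 1 pole at the origin → type 1 system.
K_v = lim_{s→0} s·G(s) = K / 4800 = (1/4800)·K.
e_ss = 8/K_v = 192 ⇒ K_v = 1/24 ⇒ K = (1/24)/(1/4800) = 200.

200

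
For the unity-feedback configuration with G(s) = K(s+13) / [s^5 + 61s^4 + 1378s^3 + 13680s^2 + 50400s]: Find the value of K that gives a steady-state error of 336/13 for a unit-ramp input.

The denominator has no term below 50400s — 1 pole at s=0, type 1.
K_v = lim_{s→0} s·G(s) = K·13 / 50400 = (13/50400)·K.
e_ss = 1/K_v = 336/13 ⇒ K_v = 13/336 ⇒ K = (13/336)/(13/50400) = 150.

150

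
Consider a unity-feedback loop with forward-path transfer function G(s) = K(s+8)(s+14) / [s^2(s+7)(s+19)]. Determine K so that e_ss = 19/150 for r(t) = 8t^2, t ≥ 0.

System type = 2 (two poles at s=0).
K_a = lim_{s→0} s^2·G(s) = K·8·14 / (7·19) = (16/19)·K.
e_ss = 16/K_a = 19/150 ⇒ K_a = 2400/19 ⇒ K = (2400/19)/(16/19) = 150.

150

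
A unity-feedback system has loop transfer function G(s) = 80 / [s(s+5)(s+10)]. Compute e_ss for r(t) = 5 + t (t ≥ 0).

0.625

The open loop has one pole at the origin → type 1 system. By superposition:
  • 5: tracked with zero error.
  • t: e_ss = 1/K_v with K_v=1.6 → 0.625.
Total e_ss = 0.625.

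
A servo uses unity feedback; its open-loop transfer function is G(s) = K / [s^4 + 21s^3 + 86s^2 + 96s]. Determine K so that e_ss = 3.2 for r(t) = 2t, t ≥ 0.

The denominator has no term below 96s — 1 pole at s=0, type 1.
K_v = lim_{s→0} s·G(s) = K / 96 = (1/96)·K.
e_ss = 2/K_v = 3.2 ⇒ K_v = 0.625 ⇒ K = 0.625/(1/96) = 60.

60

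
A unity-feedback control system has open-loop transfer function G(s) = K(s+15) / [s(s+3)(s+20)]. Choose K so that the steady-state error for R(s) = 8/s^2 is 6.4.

5

One free integrator in G(s): this is a type 1 system.
K_v = lim_{s→0} s·G(s) = K·15 / (3·20) = 0.25·K.
e_ss = 8/K_v = 6.4 ⇒ K_v = 1.25 ⇒ K = 1.25/0.25 = 5.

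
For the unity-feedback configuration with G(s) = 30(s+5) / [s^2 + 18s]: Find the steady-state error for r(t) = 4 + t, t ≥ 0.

Lowest-order denominator term is 18s, so the open loop has 1 pole at the origin → type 1 system. Treating each term separately:
  • 4: tracked with zero error.
  • t: e_ss = 1/K_v with K_v=25/3 → 0.12.
Total e_ss = 0.12.

0.12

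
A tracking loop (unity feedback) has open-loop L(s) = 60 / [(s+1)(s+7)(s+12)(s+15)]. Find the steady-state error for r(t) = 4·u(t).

42/11

The open loop has no poles at the origin → type 0 system.
K_p = lim_{s→0} L(s) = 60 / (1·7·12·15) = 1/21.
e_ss = 4/(1 + K_p) = 4/(22/21) = 42/11.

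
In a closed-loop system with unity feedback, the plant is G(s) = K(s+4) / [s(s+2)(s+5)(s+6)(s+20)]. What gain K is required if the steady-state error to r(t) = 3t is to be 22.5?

40

System type = 1 (one pole at s=0).
K_v = lim_{s→0} s·G(s) = K·4 / (2·5·6·20) = (1/300)·K.
e_ss = 3/K_v = 22.5 ⇒ K_v = 2/15 ⇒ K = (2/15)/(1/300) = 40.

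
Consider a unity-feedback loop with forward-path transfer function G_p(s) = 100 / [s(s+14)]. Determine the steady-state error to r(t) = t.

0.14

The open loop has one pole at the origin → type 1 system.
K_v = lim_{s→0} s·G_p(s) = 100 / (14) = 50/7.
e_ss = 1/K_v = 1/(50/7) = 0.14.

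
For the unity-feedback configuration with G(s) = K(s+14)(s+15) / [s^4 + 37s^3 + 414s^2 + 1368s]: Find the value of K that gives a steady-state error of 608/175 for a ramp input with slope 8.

15

Lowest-order denominator term is 1368s, so the open loop has 1 pole at the origin → type 1 system.
K_v = lim_{s→0} s·G(s) = K·14·15 / 1368 = (35/228)·K.
e_ss = 8/K_v = 608/175 ⇒ K_v = 175/76 ⇒ K = (175/76)/(35/228) = 15.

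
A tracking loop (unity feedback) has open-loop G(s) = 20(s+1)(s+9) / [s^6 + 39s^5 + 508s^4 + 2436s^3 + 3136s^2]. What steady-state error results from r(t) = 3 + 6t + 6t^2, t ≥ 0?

3136/15

The denominator has no term below 3136s^2 — 2 poles at s=0, type 2. Taking each input component in turn:
  • 3: tracked with zero error.
  • 6t: tracked with zero error.
  • 6t^2: e_ss = 12/K_a with K_a=45/784 → 3136/15.
Total e_ss = 3136/15.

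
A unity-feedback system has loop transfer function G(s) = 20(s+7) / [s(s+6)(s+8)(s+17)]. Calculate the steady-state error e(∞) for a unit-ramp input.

G(s) has one factor of s in the denominator, so the system is type 1.
K_v = lim_{s→0} s·G(s) = 20·7 / (6·8·17) = 35/204.
e_ss = 1/K_v = 1/(35/204) = 204/35.

204/35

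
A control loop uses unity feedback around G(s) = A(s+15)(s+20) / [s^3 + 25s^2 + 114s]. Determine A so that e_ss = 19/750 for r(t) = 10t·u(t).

The denominator has no term below 114s — 1 pole at s=0, type 1.
K_v = lim_{s→0} s·G(s) = A·15·20 / 114 = (50/19)·A.
e_ss = 10/K_v = 19/750 ⇒ K_v = 7500/19 ⇒ A = (7500/19)/(50/19) = 150.

150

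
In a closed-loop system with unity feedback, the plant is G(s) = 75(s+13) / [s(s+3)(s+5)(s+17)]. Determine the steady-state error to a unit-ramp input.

17/65

G(s) has one factor of s in the denominator, so the system is type 1.
K_v = lim_{s→0} s·G(s) = 75·13 / (3·5·17) = 65/17.
e_ss = 1/K_v = 1/(65/17) = 17/65.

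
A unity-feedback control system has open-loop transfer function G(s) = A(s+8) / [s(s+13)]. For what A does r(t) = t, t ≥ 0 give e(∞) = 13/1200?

System type = 1 (one pole at s=0).
K_v = lim_{s→0} s·G(s) = A·8 / (13) = (8/13)·A.
e_ss = 1/K_v = 13/1200 ⇒ K_v = 1200/13 ⇒ A = (1200/13)/(8/13) = 150.

150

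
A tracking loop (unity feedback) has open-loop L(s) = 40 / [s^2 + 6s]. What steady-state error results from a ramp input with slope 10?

The denominator has no term below 6s — 1 pole at s=0, type 1.
K_v = lim_{s→0} s·L(s) = 40 / 6 = 20/3.
e_ss = 10/K_v = 10/(20/3) = 1.5.

1.5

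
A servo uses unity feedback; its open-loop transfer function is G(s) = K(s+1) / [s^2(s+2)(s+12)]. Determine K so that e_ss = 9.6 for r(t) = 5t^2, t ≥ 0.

25

System type = 2 (two poles at s=0).
K_a = lim_{s→0} s^2·G(s) = K·1 / (2·12) = (1/24)·K.
e_ss = 10/K_a = 9.6 ⇒ K_a = 25/24 ⇒ K = (25/24)/(1/24) = 25.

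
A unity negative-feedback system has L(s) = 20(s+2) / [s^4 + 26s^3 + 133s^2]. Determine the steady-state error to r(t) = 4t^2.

Factoring s^2 from the denominator leaves a polynomial with constant term 133, so the system is type 2.
K_a = lim_{s→0} s^2·L(s) = 20·2 / 133 = 40/133.
r(t) = 4t^2 gives R(s) = 8/s^3.
e_ss = 8/K_a = 8/(40/133) = 26.6.

26.6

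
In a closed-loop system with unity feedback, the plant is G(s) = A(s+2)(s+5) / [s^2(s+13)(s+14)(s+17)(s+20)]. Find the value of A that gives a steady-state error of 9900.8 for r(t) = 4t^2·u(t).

5

System type = 2 (two poles at s=0).
K_a = lim_{s→0} s^2·G(s) = A·2·5 / (13·14·17·20) = (1/6188)·A.
e_ss = 8/K_a = 9900.8 ⇒ K_a = 5/6188 ⇒ A = (5/6188)/(1/6188) = 5.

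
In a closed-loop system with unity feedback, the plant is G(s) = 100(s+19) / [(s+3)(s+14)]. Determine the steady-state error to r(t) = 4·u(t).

84/971

System type = 0 (no poles at s=0).
K_p = lim_{s→0} G(s) = 100·19 / (3·14) = 950/21.
e_ss = 4/(1 + K_p) = 4/(971/21) = 84/971.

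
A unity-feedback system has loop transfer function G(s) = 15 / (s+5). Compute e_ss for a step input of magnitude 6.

System type = 0 (no poles at s=0).
K_p = lim_{s→0} G(s) = 15 / (5) = 3.
e_ss = 6/(1 + K_p) = 6/4 = 1.5.

1.5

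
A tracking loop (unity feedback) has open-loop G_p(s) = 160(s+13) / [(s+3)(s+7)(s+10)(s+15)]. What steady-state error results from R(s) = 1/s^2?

G_p(s) has no factors of s in the denominator, so the system is type 0.
For a type-0 system K_v = 0, so e_ss to a ramp input is unbounded.

infinity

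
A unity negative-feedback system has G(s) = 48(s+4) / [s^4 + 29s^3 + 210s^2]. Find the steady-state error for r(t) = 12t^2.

Lowest-order denominator term is 210s^2, so the open loop has 2 poles at the origin → type 2 system.
K_a = lim_{s→0} s^2·G(s) = 48·4 / 210 = 32/35.
r(t) = 12t^2 gives R(s) = 24/s^3.
e_ss = 24/K_a = 24/(32/35) = 26.25.

26.25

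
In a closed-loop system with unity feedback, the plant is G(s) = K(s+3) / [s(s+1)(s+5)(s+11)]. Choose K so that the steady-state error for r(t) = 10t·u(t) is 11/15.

One free integrator in G(s): this is a type 1 system.
K_v = lim_{s→0} s·G(s) = K·3 / (1·5·11) = (3/55)·K.
e_ss = 10/K_v = 11/15 ⇒ K_v = 150/11 ⇒ K = (150/11)/(3/55) = 250.

250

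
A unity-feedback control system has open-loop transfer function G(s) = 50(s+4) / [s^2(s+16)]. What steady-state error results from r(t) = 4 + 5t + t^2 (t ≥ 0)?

The open loop has two poles at the origin → type 2 system. Treating each term separately:
  • 4: tracked with zero error.
  • 5t: tracked with zero error.
  • t^2: e_ss = 2/K_a with K_a=12.5 → 0.16.
Total e_ss = 0.16.

0.16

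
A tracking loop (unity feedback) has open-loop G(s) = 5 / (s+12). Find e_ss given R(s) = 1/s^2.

No free integrators in G(s): this is a type 0 system.
For a type-0 system K_v = 0, so e_ss to a ramp input is unbounded.

infinity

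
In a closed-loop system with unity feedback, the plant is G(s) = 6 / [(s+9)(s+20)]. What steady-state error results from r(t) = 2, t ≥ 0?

60/31

No free integrators in G(s): this is a type 0 system.
K_p = lim_{s→0} G(s) = 6 / (9·20) = 1/30.
e_ss = 2/(1 + K_p) = 2/(31/30) = 60/31.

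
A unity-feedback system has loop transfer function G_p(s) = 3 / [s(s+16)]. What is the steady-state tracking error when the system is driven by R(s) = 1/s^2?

16/3

One free integrator in G_p(s): this is a type 1 system.
K_v = lim_{s→0} s·G_p(s) = 3 / (16) = 0.1875.
e_ss = 1/K_v = 1/0.1875 = 16/3.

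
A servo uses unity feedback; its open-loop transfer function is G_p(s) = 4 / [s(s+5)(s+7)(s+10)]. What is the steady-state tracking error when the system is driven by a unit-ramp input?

87.5

G_p(s) has one factor of s in the denominator, so the system is type 1.
K_v = lim_{s→0} s·G_p(s) = 4 / (5·7·10) = 2/175.
e_ss = 1/K_v = 1/(2/175) = 87.5.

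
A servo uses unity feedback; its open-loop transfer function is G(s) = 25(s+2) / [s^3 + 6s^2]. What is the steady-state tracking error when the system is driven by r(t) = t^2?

0.24

Lowest-order denominator term is 6s^2, so the open loop has 2 poles at the origin → type 2 system.
K_a = lim_{s→0} s^2·G(s) = 25·2 / 6 = 25/3.
r(t) = t^2 gives R(s) = 2/s^3.
e_ss = 2/K_a = 2/(25/3) = 0.24.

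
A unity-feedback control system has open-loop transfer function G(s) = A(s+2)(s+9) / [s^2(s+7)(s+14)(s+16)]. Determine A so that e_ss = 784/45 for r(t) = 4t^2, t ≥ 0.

Two free integrators in G(s): this is a type 2 system.
K_a = lim_{s→0} s^2·G(s) = A·2·9 / (7·14·16) = (9/784)·A.
e_ss = 8/K_a = 784/45 ⇒ K_a = 45/98 ⇒ A = (45/98)/(9/784) = 40.

40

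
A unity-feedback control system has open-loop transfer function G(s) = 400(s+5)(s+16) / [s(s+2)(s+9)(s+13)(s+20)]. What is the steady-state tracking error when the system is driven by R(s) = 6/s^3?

infinity

The open loop has one pole at the origin → type 1 system.
For a type-1 system K_a = 0, so e_ss to a parabolic input is unbounded.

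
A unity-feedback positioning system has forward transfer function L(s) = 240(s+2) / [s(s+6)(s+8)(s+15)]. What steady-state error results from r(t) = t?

System type = 1 (one pole at s=0).
K_v = lim_{s→0} s·L(s) = 240·2 / (6·8·15) = 2/3.
e_ss = 1/K_v = 1/(2/3) = 1.5.

1.5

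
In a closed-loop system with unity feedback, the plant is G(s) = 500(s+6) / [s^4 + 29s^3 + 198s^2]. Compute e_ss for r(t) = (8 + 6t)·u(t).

The denominator has no term below 198s^2 — 2 poles at s=0, type 2. By superposition:
  • 8: tracked with zero error.
  • 6t: tracked with zero error.
Total e_ss = 0.

0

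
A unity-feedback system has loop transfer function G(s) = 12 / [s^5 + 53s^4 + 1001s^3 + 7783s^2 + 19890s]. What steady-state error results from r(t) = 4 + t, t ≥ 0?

Factoring s from the denominator leaves a polynomial with constant term 19890, so the system is type 1. Treating each term separately:
  • 4: tracked with zero error.
  • t: e_ss = 1/K_v with K_v=2/3315 → 1657.5.
Total e_ss = 1657.5.

1657.5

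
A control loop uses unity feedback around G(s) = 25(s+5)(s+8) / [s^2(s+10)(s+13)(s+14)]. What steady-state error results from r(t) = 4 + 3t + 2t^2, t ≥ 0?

7.28

G(s) has two factors of s in the denominator, so the system is type 2. Treating each term separately:
  • 4: tracked with zero error.
  • 3t: tracked with zero error.
  • 2t^2: e_ss = 4/K_a with K_a=50/91 → 7.28.
Total e_ss = 7.28.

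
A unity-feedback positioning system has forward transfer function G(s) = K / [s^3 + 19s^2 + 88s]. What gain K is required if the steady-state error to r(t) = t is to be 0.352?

250

The denominator has no term below 88s — 1 pole at s=0, type 1.
K_v = lim_{s→0} s·G(s) = K / 88 = (1/88)·K.
e_ss = 1/K_v = 0.352 ⇒ K_v = 125/44 ⇒ K = (125/44)/(1/88) = 250.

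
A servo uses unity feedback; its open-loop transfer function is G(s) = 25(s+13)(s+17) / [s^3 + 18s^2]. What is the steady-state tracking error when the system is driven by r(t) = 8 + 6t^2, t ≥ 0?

Factoring s^2 from the denominator leaves a polynomial with constant term 18, so the system is type 2. Taking each input component in turn:
  • 8: tracked with zero error.
  • 6t^2: e_ss = 12/K_a with K_a=5525/18 → 216/5525.
Total e_ss = 216/5525.

216/5525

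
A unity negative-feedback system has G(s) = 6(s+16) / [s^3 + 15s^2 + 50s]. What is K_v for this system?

Factoring s from the denominator leaves a polynomial with constant term 50, so the system is type 1.
K_v = lim_{s→0} s·G(s) = 6·16 / 50 = 1.92.

1.92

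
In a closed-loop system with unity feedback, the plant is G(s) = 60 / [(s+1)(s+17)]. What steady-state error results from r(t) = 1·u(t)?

17/77

G(s) has no factors of s in the denominator, so the system is type 0.
K_p = lim_{s→0} G(s) = 60 / (1·17) = 60/17.
e_ss = 1/(1 + K_p) = 1/(77/17) = 17/77.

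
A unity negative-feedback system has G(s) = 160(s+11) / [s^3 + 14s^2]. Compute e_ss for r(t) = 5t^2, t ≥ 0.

Factoring s^2 from the denominator leaves a polynomial with constant term 14, so the system is type 2.
K_a = lim_{s→0} s^2·G(s) = 160·11 / 14 = 880/7.
r(t) = 5t^2 gives R(s) = 10/s^3.
e_ss = 10/K_a = 10/(880/7) = 7/88.

7/88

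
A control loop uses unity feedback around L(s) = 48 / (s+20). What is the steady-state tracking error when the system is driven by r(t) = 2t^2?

System type = 0 (no poles at s=0).
K_a = lim_{s→0} s^2·L(s) = 0; the steady-state error to this parabolic input grows without bound.

infinity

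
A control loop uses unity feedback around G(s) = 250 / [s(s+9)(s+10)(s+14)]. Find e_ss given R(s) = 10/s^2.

50.4

The open loop has one pole at the origin → type 1 system.
K_v = lim_{s→0} s·G(s) = 250 / (9·10·14) = 25/126.
e_ss = 10/K_v = 10/(25/126) = 50.4.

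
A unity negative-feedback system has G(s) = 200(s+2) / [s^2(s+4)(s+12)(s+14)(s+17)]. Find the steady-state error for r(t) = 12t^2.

G(s) has two factors of s in the denominator, so the system is type 2.
K_a = lim_{s→0} s^2·G(s) = 200·2 / (4·12·14·17) = 25/714.
r(t) = 12t^2 gives R(s) = 24/s^3.
e_ss = 24/K_a = 24/(25/714) = 685.44.

685.44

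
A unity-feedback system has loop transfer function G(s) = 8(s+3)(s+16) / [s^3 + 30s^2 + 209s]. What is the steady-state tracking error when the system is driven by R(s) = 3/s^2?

Factoring s from the denominator leaves a polynomial with constant term 209, so the system is type 1.
K_v = lim_{s→0} s·G(s) = 8·3·16 / 209 = 384/209.
e_ss = 3/K_v = 3/(384/209) = 209/128.

209/128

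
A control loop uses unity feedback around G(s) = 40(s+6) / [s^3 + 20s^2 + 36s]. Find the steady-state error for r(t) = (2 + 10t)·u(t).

Lowest-order denominator term is 36s, so the open loop has 1 pole at the origin → type 1 system. Taking each input component in turn:
  • 2: tracked with zero error.
  • 10t: e_ss = 10/K_v with K_v=20/3 → 1.5.
Total e_ss = 1.5.

1.5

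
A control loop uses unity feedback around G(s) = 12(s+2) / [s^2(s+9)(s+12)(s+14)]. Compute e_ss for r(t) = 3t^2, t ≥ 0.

378

System type = 2 (two poles at s=0).
K_a = lim_{s→0} s^2·G(s) = 12·2 / (9·12·14) = 1/63.
r(t) = 3t^2 gives R(s) = 6/s^3.
e_ss = 6/K_a = 6/(1/63) = 378.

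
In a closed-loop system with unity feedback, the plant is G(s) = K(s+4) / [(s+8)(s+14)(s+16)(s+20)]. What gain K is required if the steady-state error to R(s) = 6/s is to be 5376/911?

150

System type = 0 (no poles at s=0).
K_p = lim_{s→0} G(s) = K·4 / (8·14·16·20) = (1/8960)·K.
e_ss = 6/(1 + K_p) = 5376/911 ⇒ 1 + (1/8960)·K = 911/896 ⇒ K = 150.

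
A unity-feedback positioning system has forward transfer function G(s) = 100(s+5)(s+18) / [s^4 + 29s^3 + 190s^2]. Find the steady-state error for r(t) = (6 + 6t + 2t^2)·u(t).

19/225

Factoring s^2 from the denominator leaves a polynomial with constant term 190, so the system is type 2. By superposition:
  • 6: tracked with zero error.
  • 6t: tracked with zero error.
  • 2t^2: e_ss = 4/K_a with K_a=900/19 → 19/225.
Total e_ss = 19/225.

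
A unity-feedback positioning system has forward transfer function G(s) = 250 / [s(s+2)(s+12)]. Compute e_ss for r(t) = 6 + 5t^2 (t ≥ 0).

One free integrator in G(s): this is a type 1 system. Taking each input component in turn:
  • 6: tracked with zero error.
  • 5t^2: a type-1 system cannot track it, e_ss → ∞.
The unbounded component dominates.

infinity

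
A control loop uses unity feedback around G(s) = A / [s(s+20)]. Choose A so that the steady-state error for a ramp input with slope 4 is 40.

G(s) has one factor of s in the denominator, so the system is type 1.
K_v = lim_{s→0} s·G(s) = A / (20) = 0.05·A.
e_ss = 4/K_v = 40 ⇒ K_v = 0.1 ⇒ A = 0.1/0.05 = 2.

2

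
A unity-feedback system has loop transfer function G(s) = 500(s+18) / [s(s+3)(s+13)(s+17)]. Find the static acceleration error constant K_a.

0

G(s) has one factor of s in the denominator, so the system is type 1.
K_a = lim_{s→0} s^2·G(s) = 0 (the extra factor of s kills the finite limit).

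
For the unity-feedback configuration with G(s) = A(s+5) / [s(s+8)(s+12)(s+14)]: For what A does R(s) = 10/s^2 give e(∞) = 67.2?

One free integrator in G(s): this is a type 1 system.
K_v = lim_{s→0} s·G(s) = A·5 / (8·12·14) = (5/1344)·A.
e_ss = 10/K_v = 67.2 ⇒ K_v = 25/168 ⇒ A = (25/168)/(5/1344) = 40.

40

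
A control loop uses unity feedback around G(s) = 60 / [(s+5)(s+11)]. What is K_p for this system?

The open loop has no poles at the origin → type 0 system.
K_p = lim_{s→0} G(s) = 60 / (5·11) = 12/11.

12/11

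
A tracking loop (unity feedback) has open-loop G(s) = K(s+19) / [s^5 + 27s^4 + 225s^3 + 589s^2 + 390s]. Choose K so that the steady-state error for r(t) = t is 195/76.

8

The denominator has no term below 390s — 1 pole at s=0, type 1.
K_v = lim_{s→0} s·G(s) = K·19 / 390 = (19/390)·K.
e_ss = 1/K_v = 195/76 ⇒ K_v = 76/195 ⇒ K = (76/195)/(19/390) = 8.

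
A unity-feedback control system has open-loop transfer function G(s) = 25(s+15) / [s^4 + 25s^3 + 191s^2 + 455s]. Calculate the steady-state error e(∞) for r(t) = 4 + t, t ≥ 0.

91/75

Factoring s from the denominator leaves a polynomial with constant term 455, so the system is type 1. Taking each input component in turn:
  • 4: tracked with zero error.
  • t: e_ss = 1/K_v with K_v=75/91 → 91/75.
Total e_ss = 91/75.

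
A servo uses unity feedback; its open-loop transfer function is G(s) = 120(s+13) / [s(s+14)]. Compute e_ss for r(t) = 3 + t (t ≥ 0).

The open loop has one pole at the origin → type 1 system. Treating each term separately:
  • 3: tracked with zero error.
  • t: e_ss = 1/K_v with K_v=780/7 → 7/780.
Total e_ss = 7/780.

7/780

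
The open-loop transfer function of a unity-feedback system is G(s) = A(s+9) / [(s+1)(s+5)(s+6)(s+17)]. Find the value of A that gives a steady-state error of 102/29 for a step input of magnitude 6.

40

System type = 0 (no poles at s=0).
K_p = lim_{s→0} G(s) = A·9 / (1·5·6·17) = (3/170)·A.
e_ss = 6/(1 + K_p) = 102/29 ⇒ 1 + (3/170)·A = 29/17 ⇒ A = 40.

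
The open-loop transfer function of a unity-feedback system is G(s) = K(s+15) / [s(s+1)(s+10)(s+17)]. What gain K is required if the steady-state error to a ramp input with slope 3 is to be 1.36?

The open loop has one pole at the origin → type 1 system.
K_v = lim_{s→0} s·G(s) = K·15 / (1·10·17) = (3/34)·K.
e_ss = 3/K_v = 1.36 ⇒ K_v = 75/34 ⇒ K = (75/34)/(3/34) = 25.

25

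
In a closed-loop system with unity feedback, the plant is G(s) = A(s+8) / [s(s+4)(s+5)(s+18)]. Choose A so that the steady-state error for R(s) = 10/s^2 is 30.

The open loop has one pole at the origin → type 1 system.
K_v = lim_{s→0} s·G(s) = A·8 / (4·5·18) = (1/45)·A.
e_ss = 10/K_v = 30 ⇒ K_v = 1/3 ⇒ A = (1/3)/(1/45) = 15.

15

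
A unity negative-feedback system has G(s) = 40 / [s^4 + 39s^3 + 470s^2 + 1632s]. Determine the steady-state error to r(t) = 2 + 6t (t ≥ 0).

Lowest-order denominator term is 1632s, so the open loop has 1 pole at the origin → type 1 system. By superposition:
  • 2: tracked with zero error.
  • 6t: e_ss = 6/K_v with K_v=5/204 → 244.8.
Total e_ss = 244.8.

244.8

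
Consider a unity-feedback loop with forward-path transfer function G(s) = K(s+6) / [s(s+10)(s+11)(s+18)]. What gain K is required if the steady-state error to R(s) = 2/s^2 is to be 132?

5

System type = 1 (one pole at s=0).
K_v = lim_{s→0} s·G(s) = K·6 / (10·11·18) = (1/330)·K.
e_ss = 2/K_v = 132 ⇒ K_v = 1/66 ⇒ K = (1/66)/(1/330) = 5.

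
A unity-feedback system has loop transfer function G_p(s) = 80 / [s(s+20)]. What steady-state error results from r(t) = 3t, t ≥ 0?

One free integrator in G_p(s): this is a type 1 system.
K_v = lim_{s→0} s·G_p(s) = 80 / (20) = 4.
e_ss = 3/K_v = 3/4 = 0.75.

0.75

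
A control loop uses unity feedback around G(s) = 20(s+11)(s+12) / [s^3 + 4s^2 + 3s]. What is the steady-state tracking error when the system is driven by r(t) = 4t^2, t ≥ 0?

infinity

Factoring s from the denominator leaves a polynomial with constant term 3, so the system is type 1.
For a type-1 system K_a = 0, so e_ss to a parabolic input is unbounded.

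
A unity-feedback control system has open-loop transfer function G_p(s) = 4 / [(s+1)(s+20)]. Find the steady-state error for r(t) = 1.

5/6

The open loop has no poles at the origin → type 0 system.
K_p = lim_{s→0} G_p(s) = 4 / (1·20) = 0.2.
e_ss = 1/(1 + K_p) = 1/1.2 = 5/6.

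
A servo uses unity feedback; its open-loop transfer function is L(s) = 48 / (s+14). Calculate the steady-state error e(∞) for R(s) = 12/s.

System type = 0 (no poles at s=0).
K_p = lim_{s→0} L(s) = 48 / (14) = 24/7.
e_ss = 12/(1 + K_p) = 12/(31/7) = 84/31.

84/31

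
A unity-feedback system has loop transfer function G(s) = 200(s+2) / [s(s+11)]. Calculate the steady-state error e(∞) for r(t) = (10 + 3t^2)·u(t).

infinity

The open loop has one pole at the origin → type 1 system. By superposition:
  • 10: tracked with zero error.
  • 3t^2: a type-1 system cannot track it, e_ss → ∞.
The unbounded component dominates.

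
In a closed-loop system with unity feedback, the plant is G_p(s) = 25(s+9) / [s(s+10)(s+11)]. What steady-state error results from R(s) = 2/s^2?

44/45

System type = 1 (one pole at s=0).
K_v = lim_{s→0} s·G_p(s) = 25·9 / (10·11) = 45/22.
e_ss = 2/K_v = 2/(45/22) = 44/45.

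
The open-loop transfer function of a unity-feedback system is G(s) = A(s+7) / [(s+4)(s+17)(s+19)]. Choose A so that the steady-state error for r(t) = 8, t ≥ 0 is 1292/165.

The open loop has no poles at the origin → type 0 system.
K_p = lim_{s→0} G(s) = A·7 / (4·17·19) = (7/1292)·A.
e_ss = 8/(1 + K_p) = 1292/165 ⇒ 1 + (7/1292)·A = 330/323 ⇒ A = 4.

4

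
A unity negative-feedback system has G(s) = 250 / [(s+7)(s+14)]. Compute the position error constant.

G(s) has no factors of s in the denominator, so the system is type 0.
K_p = lim_{s→0} G(s) = 250 / (7·14) = 125/49.

125/49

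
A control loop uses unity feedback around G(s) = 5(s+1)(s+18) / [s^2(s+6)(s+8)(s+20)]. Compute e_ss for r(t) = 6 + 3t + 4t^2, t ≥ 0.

Two free integrators in G(s): this is a type 2 system. Taking each input component in turn:
  • 6: tracked with zero error.
  • 3t: tracked with zero error.
  • 4t^2: e_ss = 8/K_a with K_a=3/32 → 256/3.
Total e_ss = 256/3.

256/3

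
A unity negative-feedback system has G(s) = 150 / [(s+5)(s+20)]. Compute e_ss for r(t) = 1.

G(s) has no factors of s in the denominator, so the system is type 0.
K_p = lim_{s→0} G(s) = 150 / (5·20) = 1.5.
e_ss = 1/(1 + K_p) = 1/2.5 = 0.4.

0.4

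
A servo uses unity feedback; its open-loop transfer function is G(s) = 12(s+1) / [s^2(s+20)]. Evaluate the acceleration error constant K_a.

0.6

The open loop has two poles at the origin → type 2 system.
K_a = lim_{s→0} s^2·G(s) = 12·1 / (20) = 0.6.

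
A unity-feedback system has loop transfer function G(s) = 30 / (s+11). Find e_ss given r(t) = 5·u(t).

55/41

The open loop has no poles at the origin → type 0 system.
K_p = lim_{s→0} G(s) = 30 / (11) = 30/11.
e_ss = 5/(1 + K_p) = 5/(41/11) = 55/41.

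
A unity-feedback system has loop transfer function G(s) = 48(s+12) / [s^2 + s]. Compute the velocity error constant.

The denominator has no term below s — 1 pole at s=0, type 1.
K_v = lim_{s→0} s·G(s) = 48·12 / 1 = 576.

576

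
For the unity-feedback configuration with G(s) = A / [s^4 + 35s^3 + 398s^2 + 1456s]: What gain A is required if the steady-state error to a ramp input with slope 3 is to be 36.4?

Lowest-order denominator term is 1456s, so the open loop has 1 pole at the origin → type 1 system.
K_v = lim_{s→0} s·G(s) = A / 1456 = (1/1456)·A.
e_ss = 3/K_v = 36.4 ⇒ K_v = 15/182 ⇒ A = (15/182)/(1/1456) = 120.

120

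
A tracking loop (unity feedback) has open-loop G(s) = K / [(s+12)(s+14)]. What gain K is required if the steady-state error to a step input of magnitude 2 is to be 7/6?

G(s) has no factors of s in the denominator, so the system is type 0.
K_p = lim_{s→0} G(s) = K / (12·14) = (1/168)·K.
e_ss = 2/(1 + K_p) = 7/6 ⇒ 1 + (1/168)·K = 12/7 ⇒ K = 120.

120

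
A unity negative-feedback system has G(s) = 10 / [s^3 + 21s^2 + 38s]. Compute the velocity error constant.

5/19

The denominator has no term below 38s — 1 pole at s=0, type 1.
K_v = lim_{s→0} s·G(s) = 10 / 38 = 5/19.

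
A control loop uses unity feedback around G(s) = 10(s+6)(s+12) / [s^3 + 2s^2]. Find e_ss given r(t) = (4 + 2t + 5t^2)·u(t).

The denominator has no term below 2s^2 — 2 poles at s=0, type 2. Taking each input component in turn:
  • 4: tracked with zero error.
  • 2t: tracked with zero error.
  • 5t^2: e_ss = 10/K_a with K_a=360 → 1/36.
Total e_ss = 1/36.

1/36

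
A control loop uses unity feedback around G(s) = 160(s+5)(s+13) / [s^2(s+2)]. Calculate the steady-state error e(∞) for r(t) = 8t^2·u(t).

1/325

Two free integrators in G(s): this is a type 2 system.
K_a = lim_{s→0} s^2·G(s) = 160·5·13 / (2) = 5200.
r(t) = 8t^2 gives R(s) = 16/s^3.
e_ss = 16/K_a = 16/5200 = 1/325.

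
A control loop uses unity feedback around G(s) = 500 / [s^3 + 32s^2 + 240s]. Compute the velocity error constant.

Factoring s from the denominator leaves a polynomial with constant term 240, so the system is type 1.
K_v = lim_{s→0} s·G(s) = 500 / 240 = 25/12.

25/12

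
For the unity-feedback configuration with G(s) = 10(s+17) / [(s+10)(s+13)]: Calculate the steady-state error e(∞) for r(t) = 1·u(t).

System type = 0 (no poles at s=0).
K_p = lim_{s→0} G(s) = 10·17 / (10·13) = 17/13.
e_ss = 1/(1 + K_p) = 1/(30/13) = 13/30.

13/30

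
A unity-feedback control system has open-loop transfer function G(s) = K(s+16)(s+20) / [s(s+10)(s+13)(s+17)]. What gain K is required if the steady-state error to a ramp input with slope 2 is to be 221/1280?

80

G(s) has one factor of s in the denominator, so the system is type 1.
K_v = lim_{s→0} s·G(s) = K·16·20 / (10·13·17) = (32/221)·K.
e_ss = 2/K_v = 221/1280 ⇒ K_v = 2560/221 ⇒ K = (2560/221)/(32/221) = 80.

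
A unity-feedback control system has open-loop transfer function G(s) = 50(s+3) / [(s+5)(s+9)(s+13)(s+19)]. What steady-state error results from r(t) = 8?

System type = 0 (no poles at s=0).
K_p = lim_{s→0} G(s) = 50·3 / (5·9·13·19) = 10/741.
e_ss = 8/(1 + K_p) = 8/(751/741) = 5928/751.

5928/751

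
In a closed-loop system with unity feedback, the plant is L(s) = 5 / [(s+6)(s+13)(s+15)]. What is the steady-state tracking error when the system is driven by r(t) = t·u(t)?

infinity

The open loop has no poles at the origin → type 0 system.
For a type-0 system K_v = 0, so e_ss to a ramp input is unbounded.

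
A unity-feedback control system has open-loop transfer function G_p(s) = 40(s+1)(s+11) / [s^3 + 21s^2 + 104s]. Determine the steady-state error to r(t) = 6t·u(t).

Factoring s from the denominator leaves a polynomial with constant term 104, so the system is type 1.
K_v = lim_{s→0} s·G_p(s) = 40·1·11 / 104 = 55/13.
e_ss = 6/K_v = 6/(55/13) = 78/55.

78/55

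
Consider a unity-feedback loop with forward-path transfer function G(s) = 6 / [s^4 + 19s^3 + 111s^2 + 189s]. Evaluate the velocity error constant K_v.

Factoring s from the denominator leaves a polynomial with constant term 189, so the system is type 1.
K_v = lim_{s→0} s·G(s) = 6 / 189 = 2/63.

2/63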